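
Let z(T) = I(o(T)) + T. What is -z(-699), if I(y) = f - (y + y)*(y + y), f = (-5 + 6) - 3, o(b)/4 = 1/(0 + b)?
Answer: 342509365/488601 ≈ 701.00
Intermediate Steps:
o(b) = 4/b (o(b) = 4/(0 + b) = 4/b)
f = -2 (f = 1 - 3 = -2)
I(y) = -2 - 4*y² (I(y) = -2 - (y + y)*(y + y) = -2 - 2*y*2*y = -2 - 4*y²)
z(T) = -2 + T - 64/T² (z(T) = (-2 - 4*16/T²) + T = (-2 - 64/T²) + T = -2 + T - 64/T²)
-z(-699) = -(-2 - 699 - 64/(-699)²) = -(-2 - 699 - 64*1/488601) = -(-2 - 699 - 64/488601) = -1*(-342509365/488601) = 342509365/488601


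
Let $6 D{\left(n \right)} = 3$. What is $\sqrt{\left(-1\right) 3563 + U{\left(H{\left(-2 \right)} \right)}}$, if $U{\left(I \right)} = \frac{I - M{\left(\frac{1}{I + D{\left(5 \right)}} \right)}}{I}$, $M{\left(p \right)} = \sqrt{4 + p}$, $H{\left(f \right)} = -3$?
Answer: $\frac{\sqrt{-89050 + 5 \sqrt{10}}}{5} \approx 59.677 i$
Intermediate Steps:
$D{\left(n \right)} = \frac{1}{2}$ ($D{\left(n \right)} = \frac{1}{6} \cdot 3 = \frac{1}{2}$)
$U{\left(I \right)} = \frac{I - \sqrt{4 + \frac{1}{\frac{1}{2} + I}}}{I}$ ($U{\left(I \right)} = \frac{I - \sqrt{4 + \frac{1}{I + \frac{1}{2}}}}{I} = \frac{I - \sqrt{4 + \frac{1}{\frac{1}{2} + I}}}{I}$)
$\sqrt{\left(-1\right) 3563 + U{\left(H{\left(-2 \right)} \right)}} = \sqrt{\left(-1\right) 3563 + \frac{-3 - \sqrt{2} \sqrt{\frac{3 + 4 \left(-3\right)}{1 + 2 \left(-3\right)}}}{-3}} = \sqrt{-3563 - \frac{-3 - \sqrt{2} \sqrt{\frac{3 - 12}{1 - 6}}}{3}} = \sqrt{-3563 - \frac{-3 - \sqrt{2} \sqrt{\frac{1}{-5} \left(-9\right)}}{3}} = \sqrt{-3563 - \frac{-3 - \sqrt{2} \sqrt{\left(- \frac{1}{5}\right) \left(-9\right)}}{3}} = \sqrt{-3563 - \frac{-3 - \sqrt{2} \sqrt{\frac{9}{5}}}{3}} = \sqrt{-3563 - \frac{-3 - \sqrt{2} \frac{3 \sqrt{5}}{5}}{3}} = \sqrt{-3563 - \frac{-3 - \frac{3 \sqrt{10}}{5}}{3}} = \sqrt{-3563 + \left(1 + \frac{\sqrt{10}}{5}\right)} = \sqrt{-3562 + \frac{\sqrt{10}}{5}}$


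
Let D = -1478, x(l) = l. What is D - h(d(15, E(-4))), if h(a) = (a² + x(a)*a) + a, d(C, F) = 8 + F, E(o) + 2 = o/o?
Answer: -1583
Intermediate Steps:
E(o) = -1 (E(o) = -2 + o/o = -2 + 1 = -1)
h(a) = a + 2*a² (h(a) = (a² + a*a) + a = (a² + a²) + a = 2*a² + a = a + 2*a²)
D - h(d(15, E(-4))) = -1478 - (8 - 1)*(1 + 2*(8 - 1)) = -1478 - 7*(1 + 2*7) = -1478 - 7*(1 + 14) = -1478 - 7*15 = -1478 - 1*105 = -1478 - 105 = -1583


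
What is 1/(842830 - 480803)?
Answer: 1/362027 ≈ 2.7622e-6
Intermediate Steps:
1/(842830 - 480803) = 1/362027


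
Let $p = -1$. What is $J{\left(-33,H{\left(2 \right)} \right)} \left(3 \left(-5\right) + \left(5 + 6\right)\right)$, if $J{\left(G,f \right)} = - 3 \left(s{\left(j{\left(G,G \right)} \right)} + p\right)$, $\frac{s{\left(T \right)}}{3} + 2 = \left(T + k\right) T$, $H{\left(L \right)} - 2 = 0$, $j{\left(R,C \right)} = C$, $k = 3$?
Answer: $35556$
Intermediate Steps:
$H{\left(L \right)} = 2$ ($H{\left(L \right)} = 2 + 0 = 2$)
$s{\left(T \right)} = -6 + 3 T \left(3 + T\right)$ ($s{\left(T \right)} = -6 + 3 \left(T + 3\right) T = -6 + 3 \left(3 + T\right) T = -6 + 3 T \left(3 + T\right)$)
$J{\left(G,f \right)} = 21 - 27 G - 9 G^{2}$ ($J{\left(G,f \right)} = - 3 \left(\left(-6 + 3 G^{2} + 9 G\right) - 1\right) = - 3 \left(-7 + 3 G^{2} + 9 G\right) = 21 - 27 G - 9 G^{2}$)
$J{\left(-33,H{\left(2 \right)} \right)} \left(3 \left(-5\right) + \left(5 + 6\right)\right) = \left(21 - -891 - 9 \left(-33\right)^{2}\right) \left(3 \left(-5\right) + \left(5 + 6\right)\right) = \left(21 + 891 - 9801\right) \left(-15 + 11\right) = \left(21 + 891 - 9801\right) \left(-4\right) = \left(-8889\right) \left(-4\right) = 35556$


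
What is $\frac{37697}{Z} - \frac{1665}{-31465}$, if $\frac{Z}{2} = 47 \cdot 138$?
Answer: $\frac{10502039}{3549252} \approx 2.9589$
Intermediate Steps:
$Z = 12972$ ($Z = 2 \cdot 47 \cdot 138 = 2 \cdot 6486 = 12972$)
$\frac{37697}{Z} - \frac{1665}{-31465} = \frac{37697}{12972} - \frac{1665}{-31465} = 37697 \cdot \frac{1}{12972} - - \frac{333}{6293} = \frac{1639}{564} + \frac{333}{6293} = \frac{10502039}{3549252}$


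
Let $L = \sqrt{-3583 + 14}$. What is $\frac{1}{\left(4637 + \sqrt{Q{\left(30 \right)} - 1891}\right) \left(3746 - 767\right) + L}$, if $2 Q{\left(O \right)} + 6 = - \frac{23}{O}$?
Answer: $\frac{10}{138136230 + 10 i \sqrt{3569} + 993 i \sqrt{1704945}} \approx 7.2386 \cdot 10^{-8} - 6.7975 \cdot 10^{-10} i$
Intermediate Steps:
$Q{\left(O \right)} = -3 - \frac{23}{2 O}$ ($Q{\left(O \right)} = -3 + \frac{\left(-23\right) \frac{1}{O}}{2} = -3 - \frac{23}{2 O}$)
$L = i \sqrt{3569}$ ($L = \sqrt{-3569} = i \sqrt{3569} \approx 59.741 i$)
$\frac{1}{\left(4637 + \sqrt{Q{\left(30 \right)} - 1891}\right) \left(3746 - 767\right) + L} = \frac{1}{\left(4637 + \sqrt{\left(-3 - \frac{23}{2 \cdot 30}\right) - 1891}\right) \left(3746 - 767\right) + i \sqrt{3569}} = \frac{1}{\left(4637 + \sqrt{\left(-3 - \frac{23}{60}\right) - 1891}\right) 2979 + i \sqrt{3569}} = \frac{1}{\left(4637 + \sqrt{- \frac{203}{60} - 1891}\right) 2979 + i \sqrt{3569}} = \frac{1}{\left(4637 + \sqrt{- \frac{113663}{60}}\right) 2979 + i \sqrt{3569}} = \frac{1}{\left(4637 + \frac{i \sqrt{1704945}}{30}\right) 2979 + i \sqrt{3569}} = \frac{1}{\left(13813623 + \frac{993 i \sqrt{1704945}}{10}\right) + i \sqrt{3569}} = \frac{1}{13813623 + i \sqrt{3569} + \frac{993 i \sqrt{1704945}}{10}}$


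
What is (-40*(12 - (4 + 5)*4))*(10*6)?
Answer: 57600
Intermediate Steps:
(-40*(12 - (4 + 5)*4))*(10*6) = -40*(12 - 9*4)*60 = -40*(12 - 1*36)*60 = -40*(12 - 36)*60 = -40*(-24)*60 = 960*60 = 57600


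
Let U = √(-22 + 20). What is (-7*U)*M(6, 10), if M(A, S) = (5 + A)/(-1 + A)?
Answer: -77*I*√2/5 ≈ -21.779*I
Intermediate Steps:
M(A, S) = (5 + A)/(-1 + A)
U = I*√2 (U = √(-2) = I*√2 ≈ 1.4142*I)
(-7*U)*M(6, 10) = (-7*I*√2)*((5 + 6)/(-1 + 6)) = (-7*I*√2)*(11/5) = (-7*I*√2)*((⅕)*11) = -7*I*√2*(11/5) = -77*I*√2/5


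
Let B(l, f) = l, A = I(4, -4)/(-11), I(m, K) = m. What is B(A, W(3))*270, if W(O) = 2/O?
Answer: -1080/11 ≈ -98.182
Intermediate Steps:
A = -4/11 (A = 4/(-11) = 4*(-1/11) = -4/11 ≈ -0.36364)
B(A, W(3))*270 = -4/11*270 = -1080/11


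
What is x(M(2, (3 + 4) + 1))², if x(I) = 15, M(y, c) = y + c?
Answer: 225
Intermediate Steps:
M(y, c) = c + y
x(M(2, (3 + 4) + 1))² = 15² = 225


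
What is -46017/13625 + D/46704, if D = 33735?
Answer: -563179531/212114000 ≈ -2.6551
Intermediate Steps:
-46017/13625 + D/46704 = -46017/13625 + 33735/46704 = -46017*1/13625 + 33735*(1/46704) = -46017/13625 + 11245/15568 = -563179531/212114000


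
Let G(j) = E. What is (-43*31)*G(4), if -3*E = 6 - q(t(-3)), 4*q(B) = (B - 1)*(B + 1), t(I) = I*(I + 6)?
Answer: -18662/3 ≈ -6220.7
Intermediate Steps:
t(I) = I*(6 + I)
q(B) = (1 + B)*(-1 + B)/4 (q(B) = ((B - 1)*(B + 1))/4 = ((-1 + B)*(1 + B))/4 = ((1 + B)*(-1 + B))/4 = (1 + B)*(-1 + B)/4)
E = 14/3 (E = -(6 - (-¼ + (-3*(6 - 3))²/4))/3 = -(6 - (-¼ + (-3*3)²/4))/3 = -(6 - (-¼ + (¼)*(-9)²))/3 = -(6 - (-¼ + (¼)*81))/3 = -(6 - (-¼ + 81/4))/3 = -(6 - 1*20)/3 = -(6 - 20)/3 = -⅓*(-14) = 14/3 ≈ 4.6667)
G(j) = 14/3
(-43*31)*G(4) = -43*31*(14/3) = -1333*14/3 = -18662/3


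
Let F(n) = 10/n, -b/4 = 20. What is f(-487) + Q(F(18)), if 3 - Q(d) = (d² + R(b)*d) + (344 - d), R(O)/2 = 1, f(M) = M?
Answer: -67138/81 ≈ -828.86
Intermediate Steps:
b = -80 (b = -4*20 = -80)
R(O) = 2 (R(O) = 2*1 = 2)
Q(d) = -341 - d - d² (Q(d) = 3 - ((d² + 2*d) + (344 - d)) = 3 - (344 + d + d²) = 3 + (-344 - d - d²) = -341 - d - d²)
f(-487) + Q(F(18)) = -487 + (-341 - 10/18 - (10/18)²) = -487 + (-341 - 10/18 - (10*(1/18))²) = -487 + (-341 - 1*5/9 - (5/9)²) = -487 + (-341 - 5/9 - 1*25/81) = -487 + (-341 - 5/9 - 25/81) = -487 - 27691/81 = -67138/81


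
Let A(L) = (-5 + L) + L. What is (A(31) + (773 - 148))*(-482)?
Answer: -328724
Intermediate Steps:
A(L) = -5 + 2*L
(A(31) + (773 - 148))*(-482) = ((-5 + 2*31) + (773 - 148))*(-482) = ((-5 + 62) + 625)*(-482) = (57 + 625)*(-482) = 682*(-482) = -328724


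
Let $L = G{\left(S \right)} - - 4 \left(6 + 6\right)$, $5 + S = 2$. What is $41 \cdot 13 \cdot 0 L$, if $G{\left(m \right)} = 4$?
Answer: $0$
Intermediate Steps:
$S = -3$ ($S = -5 + 2 = -3$)
$L = 52$ ($L = 4 - - 4 \left(6 + 6\right) = 4 - \left(-4\right) 12 = 4 - -48 = 4 + 48 = 52$)
$41 \cdot 13 \cdot 0 L = 41 \cdot 13 \cdot 0 \cdot 52 = 533 \cdot 0 = 0$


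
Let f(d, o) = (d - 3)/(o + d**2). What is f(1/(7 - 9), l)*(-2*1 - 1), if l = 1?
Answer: 42/5 ≈ 8.4000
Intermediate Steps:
f(d, o) = (-3 + d)/(o + d**2)
f(1/(7 - 9), l)*(-2*1 - 1) = ((-3 + 1/(7 - 9))/(1 + (1/(7 - 9))**2))*(-2*1 - 1) = ((-3 + 1/(-2))/(1 + (1/(-2))**2))*(-2 - 1) = ((-3 - 1/2)/(1 + (-1/2)**2))*(-3) = (-7/2/(1 + 1/4))*(-3) = (-7/2/(5/4))*(-3) = ((4/5)*(-7/2))*(-3) = -14/5*(-3) = 42/5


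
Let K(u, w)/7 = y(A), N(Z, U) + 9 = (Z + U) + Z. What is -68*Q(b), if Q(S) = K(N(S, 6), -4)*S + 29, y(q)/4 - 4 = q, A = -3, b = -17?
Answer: 30396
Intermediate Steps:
y(q) = 16 + 4*q
N(Z, U) = -9 + U + 2*Z (N(Z, U) = -9 + ((Z + U) + Z) = -9 + ((U + Z) + Z) = -9 + (U + 2*Z) = -9 + U + 2*Z)
K(u, w) = 28 (K(u, w) = 7*(16 + 4*(-3)) = 7*(16 - 12) = 7*4 = 28)
Q(S) = 29 + 28*S (Q(S) = 28*S + 29 = 29 + 28*S)
-68*Q(b) = -68*(29 + 28*(-17)) = -68*(29 - 476) = -68*(-447) = 30396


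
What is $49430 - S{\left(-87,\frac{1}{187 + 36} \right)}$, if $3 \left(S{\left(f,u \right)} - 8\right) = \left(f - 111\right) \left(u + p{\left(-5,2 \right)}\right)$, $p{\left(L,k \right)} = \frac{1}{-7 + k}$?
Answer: $\frac{55091142}{1115} \approx 49409.0$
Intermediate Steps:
$S{\left(f,u \right)} = 8 + \frac{\left(-111 + f\right) \left(- \frac{1}{5} + u\right)}{3}$ ($S{\left(f,u \right)} = 8 + \frac{\left(f - 111\right) \left(u + \frac{1}{-7 + 2}\right)}{3} = 8 + \frac{\left(-111 + f\right) \left(u + \frac{1}{-5}\right)}{3} = 8 + \frac{\left(-111 + f\right) \left(u - \frac{1}{5}\right)}{3} = 8 + \frac{\left(-111 + f\right) \left(- \frac{1}{5} + u\right)}{3}$)
$49430 - S{\left(-87,\frac{1}{187 + 36} \right)} = 49430 - \left(\frac{77}{5} - \frac{37}{187 + 36} - - \frac{29}{5} + \frac{1}{3} \left(-87\right) \frac{1}{187 + 36}\right) = 49430 - \left(\frac{77}{5} - \frac{37}{223} + \frac{29}{5} + \frac{1}{3} \left(-87\right) \frac{1}{223}\right) = 49430 - \left(\frac{77}{5} - \frac{37}{223} + \frac{29}{5} - \frac{29}{223}\right) = 49430 - \frac{23308}{1115} = \frac{55091142}{1115}$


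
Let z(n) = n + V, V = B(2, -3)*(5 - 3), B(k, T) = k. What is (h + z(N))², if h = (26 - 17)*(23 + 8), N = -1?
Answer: 79524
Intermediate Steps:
V = 4 (V = 2*(5 - 3) = 2*2 = 4)
h = 279 (h = 9*31 = 279)
z(n) = 4 + n (z(n) = n + 4 = 4 + n)
(h + z(N))² = (279 + (4 - 1))² = (279 + 3)² = 282² = 79524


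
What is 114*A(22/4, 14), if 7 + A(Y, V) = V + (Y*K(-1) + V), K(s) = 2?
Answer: 3648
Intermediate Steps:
A(Y, V) = -7 + 2*V + 2*Y (A(Y, V) = -7 + (V + (Y*2 + V)) = -7 + (V + (2*Y + V)) = -7 + (V + (V + 2*Y)) = -7 + (2*V + 2*Y) = -7 + 2*V + 2*Y)
114*A(22/4, 14) = 114*(-7 + 2*14 + 2*(22/4)) = 114*(-7 + 28 + 2*(22*(1/4))) = 114*(-7 + 28 + 2*(11/2)) = 114*(-7 + 28 + 11) = 114*32 = 3648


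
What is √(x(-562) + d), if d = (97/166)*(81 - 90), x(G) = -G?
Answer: √15341554/166 ≈ 23.595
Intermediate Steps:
d = -873/166 (d = (97*(1/166))*(-9) = (97/166)*(-9) = -873/166 ≈ -5.2590)
√(x(-562) + d) = √(-1*(-562) - 873/166) = √(562 - 873/166) = √(92419/166) = √15341554/166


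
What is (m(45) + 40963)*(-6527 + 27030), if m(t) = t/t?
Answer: 839884892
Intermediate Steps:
m(t) = 1
(m(45) + 40963)*(-6527 + 27030) = (1 + 40963)*(-6527 + 27030) = 40964*20503 = 839884892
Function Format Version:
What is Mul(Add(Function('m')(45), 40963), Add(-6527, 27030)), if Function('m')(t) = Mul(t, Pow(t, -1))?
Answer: 839884892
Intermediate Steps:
Function('m')(t) = 1
Mul(Add(Function('m')(45), 40963), Add(-6527, 27030)) = Mul(Add(1, 40963), Add(-6527, 27030)) = Mul(40964, 20503) = 839884892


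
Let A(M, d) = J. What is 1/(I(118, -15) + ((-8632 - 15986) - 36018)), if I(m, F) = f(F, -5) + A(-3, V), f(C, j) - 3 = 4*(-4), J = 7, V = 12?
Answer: -1/60642 ≈ -1.6490e-5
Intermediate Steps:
f(C, j) = -13 (f(C, j) = 3 + 4*(-4) = 3 - 16 = -13)
A(M, d) = 7
I(m, F) = -6 (I(m, F) = -13 + 7 = -6)
1/(I(118, -15) + ((-8632 - 15986) - 36018)) = 1/(-6 + ((-8632 - 15986) - 36018)) = 1/(-6 + (-24618 - 36018)) = 1/(-6 - 60636) = 1/(-60642) = -1/60642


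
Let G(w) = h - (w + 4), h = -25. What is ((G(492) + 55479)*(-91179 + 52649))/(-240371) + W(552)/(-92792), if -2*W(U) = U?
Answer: 49122517890119/5576126458 ≈ 8809.4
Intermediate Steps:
W(U) = -U/2
G(w) = -29 - w (G(w) = -25 - (w + 4) = -25 - (4 + w) = -25 + (-4 - w) = -29 - w)
((G(492) + 55479)*(-91179 + 52649))/(-240371) + W(552)/(-92792) = (((-29 - 1*492) + 55479)*(-91179 + 52649))/(-240371) - 1/2*552/(-92792) = (((-29 - 492) + 55479)*(-38530))*(-1/240371) - 276*(-1/92792) = ((-521 + 55479)*(-38530))*(-1/240371) + 69/23198 = (54958*(-38530))*(-1/240371) + 69/23198 = -2117531740*(-1/240371) + 69/23198 = 2117531740/240371 + 69/23198 = 49122517890119/5576126458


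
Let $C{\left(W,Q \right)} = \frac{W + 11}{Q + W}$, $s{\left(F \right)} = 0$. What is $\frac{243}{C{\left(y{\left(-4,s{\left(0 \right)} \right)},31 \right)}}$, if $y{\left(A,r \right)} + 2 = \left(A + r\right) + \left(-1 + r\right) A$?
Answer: $783$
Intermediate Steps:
$y{\left(A,r \right)} = -2 + A + r + A \left(-1 + r\right)$ ($y{\left(A,r \right)} = -2 + \left(\left(A + r\right) + \left(-1 + r\right) A\right) = -2 + \left(\left(A + r\right) + A \left(-1 + r\right)\right) = -2 + \left(A + r + A \left(-1 + r\right)\right) = -2 + A + r + A \left(-1 + r\right)$)
$C{\left(W,Q \right)} = \frac{11 + W}{Q + W}$
$\frac{243}{C{\left(y{\left(-4,s{\left(0 \right)} \right)},31 \right)}} = \frac{243}{\frac{1}{31 - 2} \left(11 - 2\right)} = \frac{243}{\frac{1}{29} \cdot 9} = \frac{243}{\frac{9}{29}} = 243 \cdot \frac{29}{9} = 783$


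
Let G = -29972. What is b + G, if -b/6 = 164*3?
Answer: -32924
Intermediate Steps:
b = -2952 (b = -984*3 = -6*492 = -2952)
b + G = -2952 - 29972 = -32924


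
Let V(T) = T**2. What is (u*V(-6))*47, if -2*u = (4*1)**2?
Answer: -13536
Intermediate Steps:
u = -8 (u = -(4*1)**2/2 = -1/2*4**2 = -1/2*16 = -8)
(u*V(-6))*47 = -8*(-6)**2*47 = -8*36*47 = -288*47 = -13536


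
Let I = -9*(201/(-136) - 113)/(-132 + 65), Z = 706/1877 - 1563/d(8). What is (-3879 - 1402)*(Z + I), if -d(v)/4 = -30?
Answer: 1582133263791/10689515 ≈ 1.4801e+5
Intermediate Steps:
d(v) = 120 (d(v) = -4*(-30) = 120)
Z = -949677/75080 (Z = 706/1877 - 1563/120 = 706*(1/1877) - 1563*1/120 = 706/1877 - 521/40 = -949677/75080 ≈ -12.649)
I = -140121/9112 (I = -9*(201*(-1/136) - 113)/(-67) = -9*(-201/136 - 113)*(-1)/67 = -(-140121)*(-1)/(136*67) = -9*15569/9112 = -140121/9112 ≈ -15.378)
(-3879 - 1402)*(Z + I) = (-3879 - 1402)*(-949677/75080 - 140121/9112) = -5281*(-299589711/10689515) = 1582133263791/10689515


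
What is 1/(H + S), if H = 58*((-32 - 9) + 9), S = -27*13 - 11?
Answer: -1/2218 ≈ -0.00045086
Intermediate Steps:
S = -362 (S = -351 - 11 = -362)
H = -1856 (H = 58*(-41 + 9) = 58*(-32) = -1856)
1/(H + S) = 1/(-1856 - 362) = 1/(-2218) = -1/2218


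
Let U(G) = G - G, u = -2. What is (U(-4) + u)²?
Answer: 4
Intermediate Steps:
U(G) = 0
(U(-4) + u)² = (0 - 2)² = (-2)² = 4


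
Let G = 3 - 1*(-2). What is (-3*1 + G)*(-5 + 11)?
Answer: 12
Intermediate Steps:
G = 5 (G = 3 + 2 = 5)
(-3*1 + G)*(-5 + 11) = (-3*1 + 5)*(-5 + 11) = (-3 + 5)*6 = 2*6 = 12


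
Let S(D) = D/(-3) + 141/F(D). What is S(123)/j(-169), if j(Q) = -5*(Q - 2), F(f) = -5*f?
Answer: -8452/175275 ≈ -0.048221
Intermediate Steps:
j(Q) = 10 - 5*Q (j(Q) = -5*(-2 + Q) = 10 - 5*Q)
S(D) = -141/(5*D) - D/3 (S(D) = D/(-3) + 141/((-5*D)) = D*(-1/3) + 141*(-1/(5*D)) = -D/3 - 141/(5*D) = -141/(5*D) - D/3)
S(123)/j(-169) = (-141/5/123 - 1/3*123)/(10 - 5*(-169)) = (-141/5*1/123 - 41)/(10 + 845) = (-47/205 - 41)/855 = -8452/205*1/855 = -8452/175275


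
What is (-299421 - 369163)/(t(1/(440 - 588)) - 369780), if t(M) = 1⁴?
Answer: 668584/369779 ≈ 1.8081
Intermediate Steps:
t(M) = 1
(-299421 - 369163)/(t(1/(440 - 588)) - 369780) = (-299421 - 369163)/(1 - 369780) = -668584/(-369779) = -668584*(-1/369779) = 668584/369779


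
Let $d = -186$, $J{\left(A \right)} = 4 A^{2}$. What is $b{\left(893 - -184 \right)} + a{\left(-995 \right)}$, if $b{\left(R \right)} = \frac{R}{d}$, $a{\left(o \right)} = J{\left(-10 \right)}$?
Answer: $\frac{24441}{62} \approx 394.21$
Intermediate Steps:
$a{\left(o \right)} = 400$ ($a{\left(o \right)} = 4 \left(-10\right)^{2} = 4 \cdot 100 = 400$)
$b{\left(R \right)} = - \frac{R}{186}$ ($b{\left(R \right)} = \frac{R}{-186} = R \left(- \frac{1}{186}\right) = - \frac{R}{186}$)
$b{\left(893 - -184 \right)} + a{\left(-995 \right)} = - \frac{893 - -184}{186} + 400 = - \frac{893 + 184}{186} + 400 = \left(- \frac{1}{186}\right) 1077 + 400 = - \frac{359}{62} + 400 = \frac{24441}{62}$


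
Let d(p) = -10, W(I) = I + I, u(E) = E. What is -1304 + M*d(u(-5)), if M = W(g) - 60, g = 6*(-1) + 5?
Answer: -684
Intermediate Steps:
g = -1 (g = -6 + 5 = -1)
W(I) = 2*I
M = -62 (M = 2*(-1) - 60 = -2 - 60 = -62)
-1304 + M*d(u(-5)) = -1304 - 62*(-10) = -1304 + 620 = -684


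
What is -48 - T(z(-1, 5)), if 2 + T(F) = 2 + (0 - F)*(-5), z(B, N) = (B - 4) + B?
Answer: -18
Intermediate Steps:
z(B, N) = -4 + 2*B (z(B, N) = (-4 + B) + B = -4 + 2*B)
T(F) = 5*F (T(F) = -2 + (2 + (0 - F)*(-5)) = -2 + (2 - F*(-5)) = -2 + (2 + 5*F) = 5*F)
-48 - T(z(-1, 5)) = -48 - 5*(-4 + 2*(-1)) = -48 - 5*(-4 - 2) = -48 - 5*(-6) = -48 - 1*(-30) = -48 + 30 = -18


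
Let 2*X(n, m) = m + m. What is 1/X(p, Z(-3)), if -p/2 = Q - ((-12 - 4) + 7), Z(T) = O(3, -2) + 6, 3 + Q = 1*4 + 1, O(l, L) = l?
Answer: ⅑ ≈ 0.11111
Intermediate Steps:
Q = 2 (Q = -3 + (1*4 + 1) = -3 + (4 + 1) = -3 + 5 = 2)
Z(T) = 9 (Z(T) = 3 + 6 = 9)
p = -22 (p = -2*(2 - ((-12 - 4) + 7)) = -2*(2 - (-16 + 7)) = -2*(2 - 1*(-9)) = -2*(2 + 9) = -2*11 = -22)
X(n, m) = m (X(n, m) = (m + m)/2 = (2*m)/2 = m)
1/X(p, Z(-3)) = 1/9 = ⅑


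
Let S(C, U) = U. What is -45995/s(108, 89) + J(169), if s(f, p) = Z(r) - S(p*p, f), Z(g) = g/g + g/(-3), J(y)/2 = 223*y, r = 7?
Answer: 24860657/328 ≈ 75795.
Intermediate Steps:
J(y) = 446*y (J(y) = 2*(223*y) = 446*y)
Z(g) = 1 - g/3 (Z(g) = 1 + g*(-⅓) = 1 - g/3)
s(f, p) = -4/3 - f (s(f, p) = (1 - ⅓*7) - f = (1 - 7/3) - f = -4/3 - f)
-45995/s(108, 89) + J(169) = -45995/(-4/3 - 1*108) + 446*169 = -45995/(-4/3 - 108) + 75374 = -45995/(-328/3) + 75374 = -45995*(-3/328) + 75374 = 137985/328 + 75374 = 24860657/328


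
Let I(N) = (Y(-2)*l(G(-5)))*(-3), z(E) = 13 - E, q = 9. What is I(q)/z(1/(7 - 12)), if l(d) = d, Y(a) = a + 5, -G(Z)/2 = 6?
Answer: 90/11 ≈ 8.1818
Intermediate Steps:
G(Z) = -12 (G(Z) = -2*6 = -12)
Y(a) = 5 + a
I(N) = 108 (I(N) = ((5 - 2)*(-12))*(-3) = (3*(-12))*(-3) = -36*(-3) = 108)
I(q)/z(1/(7 - 12)) = 108/(13 - 1/(7 - 12)) = 108/(13 - 1/(-5)) = 108/(13 - 1*(-⅕)) = 108/(13 + ⅕) = 108/(66/5) = 108*(5/66) = 90/11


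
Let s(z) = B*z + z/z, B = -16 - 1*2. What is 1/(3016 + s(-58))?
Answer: 1/4061 ≈ 0.00024624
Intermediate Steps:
B = -18 (B = -16 - 2 = -18)
s(z) = 1 - 18*z (s(z) = -18*z + z/z = -18*z + 1 = 1 - 18*z)
1/(3016 + s(-58)) = 1/(3016 + (1 - 18*(-58))) = 1/(3016 + (1 + 1044)) = 1/(3016 + 1045) = 1/4061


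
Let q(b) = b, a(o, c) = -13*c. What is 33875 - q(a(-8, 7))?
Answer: 33966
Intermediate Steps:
33875 - q(a(-8, 7)) = 33875 - (-13)*7 = 33875 - 1*(-91) = 33875 + 91 = 33966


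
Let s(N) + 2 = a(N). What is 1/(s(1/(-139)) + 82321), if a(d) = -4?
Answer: 1/82315 ≈ 1.2148e-5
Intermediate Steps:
s(N) = -6 (s(N) = -2 - 4 = -6)
1/(s(1/(-139)) + 82321) = 1/(-6 + 82321) = 1/82315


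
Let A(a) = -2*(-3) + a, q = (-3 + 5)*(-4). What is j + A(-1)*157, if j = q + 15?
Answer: 792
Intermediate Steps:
q = -8 (q = 2*(-4) = -8)
j = 7 (j = -8 + 15 = 7)
A(a) = 6 + a
j + A(-1)*157 = 7 + (6 - 1)*157 = 7 + 5*157 = 7 + 785 = 792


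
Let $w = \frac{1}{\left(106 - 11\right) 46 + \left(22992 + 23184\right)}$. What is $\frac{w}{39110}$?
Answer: $\frac{1}{1976854060} \approx 5.0585 \cdot 10^{-10}$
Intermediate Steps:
$w = \frac{1}{50546}$ ($w = \frac{1}{95 \cdot 46 + 46176} = \frac{1}{4370 + 46176} = \frac{1}{50546} \approx 1.9784 \cdot 10^{-5}$)
$\frac{w}{39110} = \frac{1}{50546 \cdot 39110} = \frac{1}{50546} \cdot \frac{1}{39110} = \frac{1}{1976854060}$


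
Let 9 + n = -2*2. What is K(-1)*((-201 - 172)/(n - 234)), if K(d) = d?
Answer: -373/247 ≈ -1.5101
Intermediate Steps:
n = -13 (n = -9 - 2*2 = -9 - 4 = -13)
K(-1)*((-201 - 172)/(n - 234)) = -(-201 - 172)/(-13 - 234) = -(-373)/(-247) = -(-373)*(-1)/247 = -1*373/247 = -373/247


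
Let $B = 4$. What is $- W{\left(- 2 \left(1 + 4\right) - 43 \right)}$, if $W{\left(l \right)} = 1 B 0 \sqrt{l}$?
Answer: $0$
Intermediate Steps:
$W{\left(l \right)} = 0$ ($W{\left(l \right)} = 1 \cdot 4 \cdot 0 \sqrt{l} = 4 \cdot 0 = 0$)
$- W{\left(- 2 \left(1 + 4\right) - 43 \right)} = \left(-1\right) 0 = 0$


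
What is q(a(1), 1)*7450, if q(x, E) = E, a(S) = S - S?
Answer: 7450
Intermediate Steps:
a(S) = 0
q(a(1), 1)*7450 = 1*7450 = 7450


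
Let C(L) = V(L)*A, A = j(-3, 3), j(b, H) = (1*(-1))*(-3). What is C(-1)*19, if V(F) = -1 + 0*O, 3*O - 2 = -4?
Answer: -57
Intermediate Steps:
O = -2/3 (O = 2/3 + (1/3)*(-4) = 2/3 - 4/3 = -2/3 ≈ -0.66667)
j(b, H) = 3 (j(b, H) = -1*(-3) = 3)
V(F) = -1 (V(F) = -1 + 0*(-2/3) = -1 + 0 = -1)
A = 3
C(L) = -3 (C(L) = -1*3 = -3)
C(-1)*19 = -3*19 = -57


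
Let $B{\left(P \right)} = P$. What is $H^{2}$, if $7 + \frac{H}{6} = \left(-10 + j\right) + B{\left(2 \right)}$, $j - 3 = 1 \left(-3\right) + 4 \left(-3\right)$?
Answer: $26244$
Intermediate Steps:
$j = -12$ ($j = 3 + \left(1 \left(-3\right) + 4 \left(-3\right)\right) = 3 - 15 = -12$)
$H = -162$ ($H = -42 + 6 \left(\left(-10 - 12\right) + 2\right) = -42 + 6 \left(-22 + 2\right) = -42 + 6 \left(-20\right) = -42 - 120 = -162$)
$H^{2} = \left(-162\right)^{2} = 26244$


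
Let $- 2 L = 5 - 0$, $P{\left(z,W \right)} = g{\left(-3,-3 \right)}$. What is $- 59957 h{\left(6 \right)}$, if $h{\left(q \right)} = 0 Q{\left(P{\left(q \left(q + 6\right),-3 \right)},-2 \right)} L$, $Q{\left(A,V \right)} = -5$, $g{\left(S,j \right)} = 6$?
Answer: $0$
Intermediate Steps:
$P{\left(z,W \right)} = 6$
$L = - \frac{5}{2}$ ($L = - \frac{5 - 0}{2} = - \frac{5 + 0}{2} = \left(- \frac{1}{2}\right) 5 = - \frac{5}{2} \approx -2.5$)
$h{\left(q \right)} = 0$ ($h{\left(q \right)} = 0 \left(-5\right) \left(- \frac{5}{2}\right) = 0 \left(- \frac{5}{2}\right) = 0$)
$- 59957 h{\left(6 \right)} = \left(-59957\right) 0 = 0$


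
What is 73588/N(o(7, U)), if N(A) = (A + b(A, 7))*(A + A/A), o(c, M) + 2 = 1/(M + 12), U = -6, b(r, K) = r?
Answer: 1324584/55 ≈ 24083.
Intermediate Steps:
o(c, M) = -2 + 1/(12 + M) (o(c, M) = -2 + 1/(M + 12) = -2 + 1/(12 + M))
N(A) = 2*A*(1 + A) (N(A) = (A + A)*(A + A/A) = (2*A)*(A + 1) = (2*A)*(1 + A) = 2*A*(1 + A))
73588/N(o(7, U)) = 73588/((2*((-23 - 2*(-6))/(12 - 6))*(1 + (-23 - 2*(-6))/(12 - 6)))) = 73588/((2*((-23 + 12)/6)*(1 + (-23 + 12)/6))) = 73588/((2*((⅙)*(-11))*(1 + (⅙)*(-11)))) = 73588/((2*(-11/6)*(1 - 11/6))) = 73588/((2*(-11/6)*(-⅚))) = 73588/(55/18) = 73588*(18/55) = 1324584/55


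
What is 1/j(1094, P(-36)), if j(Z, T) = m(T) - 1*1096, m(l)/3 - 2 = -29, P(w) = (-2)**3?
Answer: -1/1177 ≈ -0.00084962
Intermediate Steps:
P(w) = -8
m(l) = -81 (m(l) = 6 + 3*(-29) = 6 - 87 = -81)
j(Z, T) = -1177 (j(Z, T) = -81 - 1*1096 = -81 - 1096 = -1177)
1/j(1094, P(-36)) = 1/(-1177) = -1/1177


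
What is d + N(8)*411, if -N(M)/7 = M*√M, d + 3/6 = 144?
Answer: 287/2 - 46032*√2 ≈ -64956.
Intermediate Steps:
d = 287/2 (d = -½ + 144 = 287/2 ≈ 143.50)
N(M) = -7*M^(3/2) (N(M) = -7*M*√M = -7*M^(3/2))
d + N(8)*411 = 287/2 - 112*√2*411 = 287/2 - 46032*√2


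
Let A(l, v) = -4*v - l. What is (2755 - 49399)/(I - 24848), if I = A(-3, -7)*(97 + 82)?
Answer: 15548/6433 ≈ 2.4169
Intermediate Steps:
A(l, v) = -l - 4*v
I = 5549 (I = (-1*(-3) - 4*(-7))*(97 + 82) = (3 + 28)*179 = 31*179 = 5549)
(2755 - 49399)/(I - 24848) = (2755 - 49399)/(5549 - 24848) = -46644/(-19299) = -46644*(-1/19299) = 15548/6433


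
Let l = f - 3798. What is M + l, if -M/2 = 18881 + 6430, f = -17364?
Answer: -71784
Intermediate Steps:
M = -50622 (M = -2*(18881 + 6430) = -2*25311 = -50622)
l = -21162 (l = -17364 - 3798 = -21162)
M + l = -50622 - 21162 = -71784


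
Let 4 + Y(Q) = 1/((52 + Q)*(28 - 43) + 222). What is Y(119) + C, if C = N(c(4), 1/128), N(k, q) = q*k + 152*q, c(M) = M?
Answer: -208559/74976 ≈ -2.7817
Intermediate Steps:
Y(Q) = -4 + 1/(-558 - 15*Q) (Y(Q) = -4 + 1/((52 + Q)*(28 - 43) + 222) = -4 + 1/((52 + Q)*(-15) + 222) = -4 + 1/((-780 - 15*Q) + 222) = -4 + 1/(-558 - 15*Q))
N(k, q) = 152*q + k*q (N(k, q) = k*q + 152*q = 152*q + k*q)
C = 39/32 (C = (152 + 4)/128 = (1/128)*156 = 39/32 ≈ 1.2188)
Y(119) + C = (-2233 - 60*119)/(3*(186 + 5*119)) + 39/32 = (-2233 - 7140)/(3*(186 + 595)) + 39/32 = (1/3)*(-9373)/781 + 39/32 = (1/3)*(1/781)*(-9373) + 39/32 = -9373/2343 + 39/32 = -208559/74976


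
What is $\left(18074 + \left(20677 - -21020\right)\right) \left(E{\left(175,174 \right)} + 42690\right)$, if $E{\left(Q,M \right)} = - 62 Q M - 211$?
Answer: $-110302658591$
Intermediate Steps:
$E{\left(Q,M \right)} = -211 - 62 M Q$ ($E{\left(Q,M \right)} = - 62 M Q - 211 = -211 - 62 M Q$)
$\left(18074 + \left(20677 - -21020\right)\right) \left(E{\left(175,174 \right)} + 42690\right) = \left(18074 + \left(20677 - -21020\right)\right) \left(\left(-211 - 10788 \cdot 175\right) + 42690\right) = \left(18074 + \left(20677 + 21020\right)\right) \left(\left(-211 - 1887900\right) + 42690\right) = \left(18074 + 41697\right) \left(-1888111 + 42690\right) = 59771 \left(-1845421\right) = -110302658591$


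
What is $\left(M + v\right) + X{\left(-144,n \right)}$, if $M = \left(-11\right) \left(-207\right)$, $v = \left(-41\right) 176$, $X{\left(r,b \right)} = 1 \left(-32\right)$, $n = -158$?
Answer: $-4971$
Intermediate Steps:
$X{\left(r,b \right)} = -32$
$v = -7216$
$M = 2277$
$\left(M + v\right) + X{\left(-144,n \right)} = \left(2277 - 7216\right) - 32 = -4939 - 32 = -4971$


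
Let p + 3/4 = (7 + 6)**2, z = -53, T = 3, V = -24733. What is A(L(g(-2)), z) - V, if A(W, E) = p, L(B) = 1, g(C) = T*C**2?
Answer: 99605/4 ≈ 24901.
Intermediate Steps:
g(C) = 3*C**2
p = 673/4 (p = -3/4 + (7 + 6)**2 = -3/4 + 13**2 = -3/4 + 169 = 673/4 ≈ 168.25)
A(W, E) = 673/4
A(L(g(-2)), z) - V = 673/4 - 1*(-24733) = 673/4 + 24733 = 99605/4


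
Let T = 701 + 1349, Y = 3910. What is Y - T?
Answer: 1860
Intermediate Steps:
T = 2050
Y - T = 3910 - 1*2050 = 3910 - 2050 = 1860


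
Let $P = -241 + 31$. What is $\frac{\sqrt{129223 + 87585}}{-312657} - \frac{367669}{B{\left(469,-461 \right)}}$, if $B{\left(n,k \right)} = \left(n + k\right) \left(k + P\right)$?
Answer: $\frac{367669}{5368} - \frac{2 \sqrt{54202}}{312657} \approx 68.491$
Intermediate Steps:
$P = -210$
$B{\left(n,k \right)} = \left(-210 + k\right) \left(k + n\right)$ ($B{\left(n,k \right)} = \left(n + k\right) \left(k - 210\right) = \left(k + n\right) \left(-210 + k\right) = \left(-210 + k\right) \left(k + n\right)$)
$\frac{\sqrt{129223 + 87585}}{-312657} - \frac{367669}{B{\left(469,-461 \right)}} = \frac{\sqrt{129223 + 87585}}{-312657} - \frac{367669}{\left(-461\right)^{2} - -96810 - 98490 - 216209} = \sqrt{216808} \left(- \frac{1}{312657}\right) - \frac{367669}{212521 + 96810 - 98490 - 216209} = 2 \sqrt{54202} \left(- \frac{1}{312657}\right) - \frac{367669}{-5368} = - \frac{2 \sqrt{54202}}{312657} - - \frac{367669}{5368} = - \frac{2 \sqrt{54202}}{312657} + \frac{367669}{5368} = \frac{367669}{5368} - \frac{2 \sqrt{54202}}{312657}$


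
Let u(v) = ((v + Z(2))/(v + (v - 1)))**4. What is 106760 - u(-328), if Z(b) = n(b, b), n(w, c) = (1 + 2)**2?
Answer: 19891604572997639/186320859201 ≈ 1.0676e+5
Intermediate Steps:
n(w, c) = 9 (n(w, c) = 3**2 = 9)
Z(b) = 9
u(v) = (9 + v)**4/(-1 + 2*v)**4 (u(v) = ((v + 9)/(v + (v - 1)))**4 = ((9 + v)/(v + (-1 + v)))**4 = ((9 + v)/(-1 + 2*v))**4 = (9 + v)**4/(-1 + 2*v)**4)
106760 - u(-328) = 106760 - (9 - 328)**4/(-1 + 2*(-328))**4 = 106760 - (-319)**4/(-1 - 656)**4 = 106760 - 10355301121/(-657)**4 = 106760 - 10355301121/186320859201 = 19891604572997639/186320859201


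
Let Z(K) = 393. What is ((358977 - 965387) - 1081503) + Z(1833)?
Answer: -1687520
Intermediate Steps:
((358977 - 965387) - 1081503) + Z(1833) = ((358977 - 965387) - 1081503) + 393 = (-606410 - 1081503) + 393 = -1687913 + 393 = -1687520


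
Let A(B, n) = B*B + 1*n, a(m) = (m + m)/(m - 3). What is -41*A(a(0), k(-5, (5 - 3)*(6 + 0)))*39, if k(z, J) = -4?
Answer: 6396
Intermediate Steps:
a(m) = 2*m/(-3 + m) (a(m) = (2*m)/(-3 + m) = 2*m/(-3 + m))
A(B, n) = n + B² (A(B, n) = B² + n = n + B²)
-41*A(a(0), k(-5, (5 - 3)*(6 + 0)))*39 = -41*(-4 + (2*0/(-3 + 0))²)*39 = -41*(-4 + (2*0/(-3))²)*39 = -41*(-4 + (2*0*(-⅓))²)*39 = -41*(-4 + 0²)*39 = -41*(-4 + 0)*39 = -41*(-4)*39 = 164*39 = 6396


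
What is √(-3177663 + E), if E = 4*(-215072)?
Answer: I*√4037951 ≈ 2009.5*I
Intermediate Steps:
E = -860288
√(-3177663 + E) = √(-3177663 - 860288) = √(-4037951) = I*√4037951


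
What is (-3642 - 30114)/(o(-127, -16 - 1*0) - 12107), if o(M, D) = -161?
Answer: 8439/3067 ≈ 2.7515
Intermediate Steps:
(-3642 - 30114)/(o(-127, -16 - 1*0) - 12107) = (-3642 - 30114)/(-161 - 12107) = -33756/(-12268) = -33756*(-1/12268) = 8439/3067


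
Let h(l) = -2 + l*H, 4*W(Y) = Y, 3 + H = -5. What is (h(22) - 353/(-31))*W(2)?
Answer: -5165/62 ≈ -83.306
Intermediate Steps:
H = -8 (H = -3 - 5 = -8)
W(Y) = Y/4
h(l) = -2 - 8*l (h(l) = -2 + l*(-8) = -2 - 8*l)
(h(22) - 353/(-31))*W(2) = ((-2 - 8*22) - 353/(-31))*((¼)*2) = ((-2 - 176) - 353*(-1/31))*(½) = (-178 + 353/31)*(½) = -5165/31*½ = -5165/62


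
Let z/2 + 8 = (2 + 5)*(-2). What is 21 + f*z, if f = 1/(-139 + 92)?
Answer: 1031/47 ≈ 21.936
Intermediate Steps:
z = -44 (z = -16 + 2*((2 + 5)*(-2)) = -16 + 2*(7*(-2)) = -16 + 2*(-14) = -16 - 28 = -44)
f = -1/47 (f = 1/(-47) = -1/47 ≈ -0.021277)
21 + f*z = 21 - 1/47*(-44) = 21 + 44/47 = 1031/47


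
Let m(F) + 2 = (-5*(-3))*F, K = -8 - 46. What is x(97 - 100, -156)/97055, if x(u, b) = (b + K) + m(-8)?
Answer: -332/97055 ≈ -0.0034207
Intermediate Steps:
K = -54
m(F) = -2 + 15*F (m(F) = -2 + (-5*(-3))*F = -2 + 15*F)
x(u, b) = -176 + b (x(u, b) = (b - 54) + (-2 + 15*(-8)) = (-54 + b) + (-2 - 120) = (-54 + b) - 122 = -176 + b)
x(97 - 100, -156)/97055 = (-176 - 156)/97055 = -332*1/97055 = -332/97055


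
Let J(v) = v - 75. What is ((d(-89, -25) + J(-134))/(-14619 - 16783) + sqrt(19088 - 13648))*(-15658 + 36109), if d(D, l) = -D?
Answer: 1227060/15701 + 163608*sqrt(85) ≈ 1.5085e+6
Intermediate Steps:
J(v) = -75 + v
((d(-89, -25) + J(-134))/(-14619 - 16783) + sqrt(19088 - 13648))*(-15658 + 36109) = ((-1*(-89) + (-75 - 134))/(-14619 - 16783) + sqrt(19088 - 13648))*(-15658 + 36109) = ((89 - 209)/(-31402) + sqrt(5440))*20451 = (-120*(-1/31402) + 8*sqrt(85))*20451 = (60/15701 + 8*sqrt(85))*20451 = 1227060/15701 + 163608*sqrt(85)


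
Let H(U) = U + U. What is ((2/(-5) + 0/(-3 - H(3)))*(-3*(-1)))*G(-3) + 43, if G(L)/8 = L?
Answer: 359/5 ≈ 71.800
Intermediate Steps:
H(U) = 2*U
G(L) = 8*L
((2/(-5) + 0/(-3 - H(3)))*(-3*(-1)))*G(-3) + 43 = ((2/(-5) + 0/(-3 - 2*3))*(-3*(-1)))*(8*(-3)) + 43 = ((2*(-⅕) + 0/(-3 - 1*6))*3)*(-24) + 43 = ((-⅖ + 0/(-3 - 6))*3)*(-24) + 43 = ((-⅖ + 0/(-9))*3)*(-24) + 43 = ((-⅖ + 0*(-⅑))*3)*(-24) + 43 = ((-⅖ + 0)*3)*(-24) + 43 = -⅖*3*(-24) + 43 = -6/5*(-24) + 43 = 144/5 + 43 = 359/5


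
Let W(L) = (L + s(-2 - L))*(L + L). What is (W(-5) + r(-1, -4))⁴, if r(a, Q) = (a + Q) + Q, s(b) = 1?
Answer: 923521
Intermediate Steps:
W(L) = 2*L*(1 + L) (W(L) = (L + 1)*(L + L) = (1 + L)*(2*L) = 2*L*(1 + L))
r(a, Q) = a + 2*Q (r(a, Q) = (Q + a) + Q = a + 2*Q)
(W(-5) + r(-1, -4))⁴ = (2*(-5)*(1 - 5) + (-1 + 2*(-4)))⁴ = (2*(-5)*(-4) + (-1 - 8))⁴ = (40 - 9)⁴ = 31⁴ = 923521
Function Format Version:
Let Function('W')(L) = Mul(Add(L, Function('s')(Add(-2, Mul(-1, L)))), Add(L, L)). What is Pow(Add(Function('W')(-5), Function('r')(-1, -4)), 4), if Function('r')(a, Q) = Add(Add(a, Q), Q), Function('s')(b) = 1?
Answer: 923521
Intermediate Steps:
Function('W')(L) = Mul(2, L, Add(1, L)) (Function('W')(L) = Mul(Add(L, 1), Add(L, L)) = Mul(Add(1, L), Mul(2, L)) = Mul(2, L, Add(1, L)))
Function('r')(a, Q) = Add(a, Mul(2, Q)) (Function('r')(a, Q) = Add(Add(Q, a), Q) = Add(a, Mul(2, Q)))
Pow(Add(Function('W')(-5), Function('r')(-1, -4)), 4) = Pow(Add(Mul(2, -5, Add(1, -5)), Add(-1, Mul(2, -4))), 4) = Pow(Add(Mul(2, -5, -4), Add(-1, -8)), 4) = Pow(Add(40, -9), 4) = Pow(31, 4) = 923521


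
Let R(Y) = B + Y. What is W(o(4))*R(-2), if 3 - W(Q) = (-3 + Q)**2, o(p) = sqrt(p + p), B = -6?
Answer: 112 - 96*sqrt(2) ≈ -23.764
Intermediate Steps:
o(p) = sqrt(2)*sqrt(p) (o(p) = sqrt(2*p) = sqrt(2)*sqrt(p))
R(Y) = -6 + Y
W(Q) = 3 - (-3 + Q)**2
W(o(4))*R(-2) = (3 - (-3 + sqrt(2)*sqrt(4))**2)*(-6 - 2) = (3 - (-3 + sqrt(2)*2)**2)*(-8) = (3 - (-3 + 2*sqrt(2))**2)*(-8) = -24 + 8*(-3 + 2*sqrt(2))**2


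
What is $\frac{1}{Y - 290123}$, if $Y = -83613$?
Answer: $- \frac{1}{373736} \approx -2.6757 \cdot 10^{-6}$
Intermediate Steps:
$\frac{1}{Y - 290123} = \frac{1}{-83613 - 290123} = \frac{1}{-373736} = - \frac{1}{373736}$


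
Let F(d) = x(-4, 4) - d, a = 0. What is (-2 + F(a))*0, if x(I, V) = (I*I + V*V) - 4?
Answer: 0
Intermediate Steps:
x(I, V) = -4 + I² + V² (x(I, V) = (I² + V²) - 4 = -4 + I² + V²)
F(d) = 28 - d (F(d) = (-4 + (-4)² + 4²) - d = (-4 + 16 + 16) - d = 28 - d)
(-2 + F(a))*0 = (-2 + (28 - 1*0))*0 = (-2 + (28 + 0))*0 = (-2 + 28)*0 = 26*0 = 0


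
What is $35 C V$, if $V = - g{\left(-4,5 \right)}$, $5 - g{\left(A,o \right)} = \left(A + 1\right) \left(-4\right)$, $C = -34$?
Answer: $-8330$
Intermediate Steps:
$g{\left(A,o \right)} = 9 + 4 A$ ($g{\left(A,o \right)} = 5 - \left(A + 1\right) \left(-4\right) = 5 - \left(1 + A\right) \left(-4\right) = 5 - \left(-4 - 4 A\right) = 5 + \left(4 + 4 A\right) = 9 + 4 A$)
$V = 7$ ($V = - (9 + 4 \left(-4\right)) = - (9 - 16) = \left(-1\right) \left(-7\right) = 7$)
$35 C V = 35 \left(-34\right) 7 = \left(-1190\right) 7 = -8330$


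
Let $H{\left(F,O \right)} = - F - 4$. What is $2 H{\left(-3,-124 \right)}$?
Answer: $-2$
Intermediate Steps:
$H{\left(F,O \right)} = -4 - F$
$2 H{\left(-3,-124 \right)} = 2 \left(-4 - -3\right) = 2 \left(-4 + 3\right) = 2 \left(-1\right) = -2$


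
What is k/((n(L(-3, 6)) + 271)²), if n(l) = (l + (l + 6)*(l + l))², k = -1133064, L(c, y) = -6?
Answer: -1133064/94249 ≈ -12.022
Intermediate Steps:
n(l) = (l + 2*l*(6 + l))² (n(l) = (l + (6 + l)*(2*l))² = (l + 2*l*(6 + l))²)
k/((n(L(-3, 6)) + 271)²) = -1133064/((-6)²*(13 + 2*(-6))² + 271)² = -1133064/(36*(13 - 12)² + 271)² = -1133064/(36*1² + 271)² = -1133064/(36*1 + 271)² = -1133064/(36 + 271)² = -1133064/(307²) = -1133064/94249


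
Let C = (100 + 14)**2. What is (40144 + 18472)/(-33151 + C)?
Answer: -58616/20155 ≈ -2.9083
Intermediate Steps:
C = 12996 (C = 114**2 = 12996)
(40144 + 18472)/(-33151 + C) = (40144 + 18472)/(-33151 + 12996) = 58616/(-20155) = 58616*(-1/20155) = -58616/20155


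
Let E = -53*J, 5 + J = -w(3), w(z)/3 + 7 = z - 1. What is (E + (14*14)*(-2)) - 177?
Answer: -1099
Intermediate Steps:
w(z) = -24 + 3*z (w(z) = -21 + 3*(z - 1) = -21 + 3*(-1 + z) = -21 + (-3 + 3*z) = -24 + 3*z)
J = 10 (J = -5 - (-24 + 3*3) = -5 - (-24 + 9) = -5 - 1*(-15) = -5 + 15 = 10)
E = -530 (E = -53*10 = -530)
(E + (14*14)*(-2)) - 177 = (-530 + (14*14)*(-2)) - 177 = (-530 + 196*(-2)) - 177 = (-530 - 392) - 177 = -922 - 177 = -1099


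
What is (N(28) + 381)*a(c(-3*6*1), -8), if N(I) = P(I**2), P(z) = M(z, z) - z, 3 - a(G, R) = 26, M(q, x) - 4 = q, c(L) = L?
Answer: -8855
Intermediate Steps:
M(q, x) = 4 + q
a(G, R) = -23 (a(G, R) = 3 - 1*26 = 3 - 26 = -23)
P(z) = 4 (P(z) = (4 + z) - z = 4)
N(I) = 4
(N(28) + 381)*a(c(-3*6*1), -8) = (4 + 381)*(-23) = 385*(-23) = -8855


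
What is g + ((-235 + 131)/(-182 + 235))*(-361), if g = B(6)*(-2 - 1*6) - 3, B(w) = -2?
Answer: 38233/53 ≈ 721.38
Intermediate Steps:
g = 13 (g = -2*(-2 - 1*6) - 3 = -2*(-2 - 6) - 3 = -2*(-8) - 3 = 16 - 3 = 13)
g + ((-235 + 131)/(-182 + 235))*(-361) = 13 + ((-235 + 131)/(-182 + 235))*(-361) = 13 - 104/53*(-361) = 13 + 37544/53 = 38233/53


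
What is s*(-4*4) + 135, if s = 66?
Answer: -921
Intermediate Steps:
s*(-4*4) + 135 = 66*(-4*4) + 135 = 66*(-16) + 135 = -1056 + 135 = -921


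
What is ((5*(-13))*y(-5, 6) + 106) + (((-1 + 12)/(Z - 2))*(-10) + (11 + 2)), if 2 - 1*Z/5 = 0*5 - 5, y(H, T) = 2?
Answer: -43/3 ≈ -14.333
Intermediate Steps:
Z = 35 (Z = 10 - 5*(0*5 - 5) = 10 - 5*(0 - 5) = 10 - 5*(-5) = 10 + 25 = 35)
((5*(-13))*y(-5, 6) + 106) + (((-1 + 12)/(Z - 2))*(-10) + (11 + 2)) = ((5*(-13))*2 + 106) + (((-1 + 12)/(35 - 2))*(-10) + (11 + 2)) = (-65*2 + 106) + ((11/33)*(-10) + 13) = (-130 + 106) + ((11*(1/33))*(-10) + 13) = -24 + ((⅓)*(-10) + 13) = -24 + (-10/3 + 13) = -24 + 29/3 = -43/3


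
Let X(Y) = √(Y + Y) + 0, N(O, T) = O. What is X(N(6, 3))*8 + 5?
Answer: 5 + 16*√3 ≈ 32.713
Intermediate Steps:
X(Y) = √2*√Y (X(Y) = √(2*Y) + 0 = √2*√Y + 0 = √2*√Y)
X(N(6, 3))*8 + 5 = (√2*√6)*8 + 5 = (2*√3)*8 + 5 = 16*√3 + 5 = 5 + 16*√3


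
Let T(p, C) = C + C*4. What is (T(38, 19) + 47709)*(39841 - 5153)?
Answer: 1658225152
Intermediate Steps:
T(p, C) = 5*C (T(p, C) = C + 4*C = 5*C)
(T(38, 19) + 47709)*(39841 - 5153) = (5*19 + 47709)*(39841 - 5153) = (95 + 47709)*34688 = 47804*34688 = 1658225152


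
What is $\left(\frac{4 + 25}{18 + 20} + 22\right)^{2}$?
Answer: $\frac{748225}{1444} \approx 518.16$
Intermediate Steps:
$\left(\frac{4 + 25}{18 + 20} + 22\right)^{2} = \left(\frac{29}{38} + 22\right)^{2} = \left(\frac{865}{38}\right)^{2} = \frac{748225}{1444}$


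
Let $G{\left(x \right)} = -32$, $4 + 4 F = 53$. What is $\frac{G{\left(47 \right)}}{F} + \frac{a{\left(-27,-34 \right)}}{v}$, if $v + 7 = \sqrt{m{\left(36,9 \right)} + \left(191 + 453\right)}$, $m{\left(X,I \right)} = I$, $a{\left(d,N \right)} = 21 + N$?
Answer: $- \frac{81771}{29596} - \frac{13 \sqrt{653}}{604} \approx -3.3129$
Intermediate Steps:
$F = \frac{49}{4}$ ($F = -1 + \frac{1}{4} \cdot 53 = -1 + \frac{53}{4} = \frac{49}{4} \approx 12.25$)
$v = -7 + \sqrt{653}$ ($v = -7 + \sqrt{9 + \left(191 + 453\right)} = -7 + \sqrt{9 + 644} = -7 + \sqrt{653} \approx 18.554$)
$\frac{G{\left(47 \right)}}{F} + \frac{a{\left(-27,-34 \right)}}{v} = - \frac{32}{\frac{49}{4}} + \frac{21 - 34}{-7 + \sqrt{653}} = \left(-32\right) \frac{4}{49} - \frac{13}{-7 + \sqrt{653}} = - \frac{128}{49} - \frac{13}{-7 + \sqrt{653}}$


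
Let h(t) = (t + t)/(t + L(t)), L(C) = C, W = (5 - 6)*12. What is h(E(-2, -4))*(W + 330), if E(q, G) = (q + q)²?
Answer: 318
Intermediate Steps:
E(q, G) = 4*q² (E(q, G) = (2*q)² = 4*q²)
W = -12 (W = -1*12 = -12)
h(t) = 1 (h(t) = (t + t)/(t + t) = (2*t)/((2*t)) = (2*t)*(1/(2*t)) = 1)
h(E(-2, -4))*(W + 330) = 1*(-12 + 330) = 1*318 = 318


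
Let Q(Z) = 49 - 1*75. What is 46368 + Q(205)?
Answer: 46342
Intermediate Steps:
Q(Z) = -26 (Q(Z) = 49 - 75 = -26)
46368 + Q(205) = 46368 - 26 = 46342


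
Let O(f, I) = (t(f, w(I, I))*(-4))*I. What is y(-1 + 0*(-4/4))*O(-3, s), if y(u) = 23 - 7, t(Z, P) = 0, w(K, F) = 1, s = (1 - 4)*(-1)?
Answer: 0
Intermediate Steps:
s = 3 (s = -3*(-1) = 3)
y(u) = 16
O(f, I) = 0 (O(f, I) = (0*(-4))*I = 0*I = 0)
y(-1 + 0*(-4/4))*O(-3, s) = 16*0 = 0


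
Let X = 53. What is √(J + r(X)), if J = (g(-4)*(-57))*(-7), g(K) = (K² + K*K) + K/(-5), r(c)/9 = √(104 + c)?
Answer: √(327180 + 225*√157)/5 ≈ 114.89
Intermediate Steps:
r(c) = 9*√(104 + c)
g(K) = 2*K² - K/5 (g(K) = (K² + K²) + K*(-⅕) = 2*K² - K/5)
J = 65436/5 (J = (((⅕)*(-4)*(-1 + 10*(-4)))*(-57))*(-7) = (((⅕)*(-4)*(-1 - 40))*(-57))*(-7) = (((⅕)*(-4)*(-41))*(-57))*(-7) = ((164/5)*(-57))*(-7) = -9348/5*(-7) = 65436/5 ≈ 13087.)
√(J + r(X)) = √(65436/5 + 9*√(104 + 53)) = √(65436/5 + 9*√157)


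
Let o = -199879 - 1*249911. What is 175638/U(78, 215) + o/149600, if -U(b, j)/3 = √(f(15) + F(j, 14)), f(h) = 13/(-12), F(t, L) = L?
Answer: -4089/1360 - 117092*√465/155 ≈ -16293.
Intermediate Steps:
o = -449790 (o = -199879 - 249911 = -449790)
f(h) = -13/12 (f(h) = 13*(-1/12) = -13/12)
U(b, j) = -√465/2 (U(b, j) = -3*√(-13/12 + 14) = -√465/2)
175638/U(78, 215) + o/149600 = 175638/((-√465/2)) - 449790/149600 = 175638*(-2*√465/465) - 449790*1/149600 = -117092*√465/155 - 4089/1360 = -4089/1360 - 117092*√465/155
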